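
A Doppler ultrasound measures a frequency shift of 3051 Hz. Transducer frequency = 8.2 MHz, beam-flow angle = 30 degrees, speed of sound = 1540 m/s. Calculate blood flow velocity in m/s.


v = fd * c / (2 * f0 * cos(theta))
v = 3051 * 1540 / (2 * 8.2000e+06 * cos(30))
v = 0.3308 m/s


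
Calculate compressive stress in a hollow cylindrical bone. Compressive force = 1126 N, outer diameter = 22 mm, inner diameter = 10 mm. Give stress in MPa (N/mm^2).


A = pi*(r_o^2 - r_i^2)
r_o = 11 mm, r_i = 5 mm
A = 301.593 mm^2
sigma = F/A = 1126 / 301.593
sigma = 3.734 MPa


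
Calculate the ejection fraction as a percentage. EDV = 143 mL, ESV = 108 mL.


SV = EDV - ESV = 143 - 108 = 35 mL
EF = SV/EDV * 100 = 35/143 * 100
EF = 24.48%


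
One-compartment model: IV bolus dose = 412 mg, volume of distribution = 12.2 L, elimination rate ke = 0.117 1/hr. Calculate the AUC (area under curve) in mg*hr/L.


C0 = Dose/Vd = 412/12.2 = 33.7705 mg/L
AUC = C0/ke = 33.7705/0.117
AUC = 288.6 mg*hr/L


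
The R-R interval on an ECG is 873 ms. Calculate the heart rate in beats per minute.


HR = 60 / RR_interval(s)
RR = 873 ms = 0.873 s
HR = 60 / 0.873 = 68.73 bpm


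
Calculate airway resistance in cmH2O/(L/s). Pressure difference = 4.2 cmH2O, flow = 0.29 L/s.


R = dP / flow
R = 4.2 / 0.29
R = 14.48 cmH2O/(L/s)


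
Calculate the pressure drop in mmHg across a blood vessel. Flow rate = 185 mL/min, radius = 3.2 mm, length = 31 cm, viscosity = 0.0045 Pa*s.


dP = 8*mu*L*Q / (pi*r^4)
Q = 185 mL/min = 3.08333e-06 m^3/s
dP = 104.456 Pa = 104.456 / 133.322 mmHg = 0.7835 mmHg


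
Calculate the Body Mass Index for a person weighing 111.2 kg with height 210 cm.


BMI = weight / height^2
height = 210 cm = 2.1 m
BMI = 111.2 / 2.1^2
BMI = 25.22 kg/m^2


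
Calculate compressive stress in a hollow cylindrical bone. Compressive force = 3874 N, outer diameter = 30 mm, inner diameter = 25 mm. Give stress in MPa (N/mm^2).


A = pi*(r_o^2 - r_i^2)
r_o = 15 mm, r_i = 12.5 mm
A = 215.984 mm^2
sigma = F/A = 3874 / 215.984
sigma = 17.94 MPa


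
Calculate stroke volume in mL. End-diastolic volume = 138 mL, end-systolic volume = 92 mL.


SV = EDV - ESV
SV = 138 - 92
SV = 46 mL


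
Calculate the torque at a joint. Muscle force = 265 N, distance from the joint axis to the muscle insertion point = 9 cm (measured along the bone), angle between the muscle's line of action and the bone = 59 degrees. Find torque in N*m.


Torque = F * d * sin(theta)   (moment arm = d*sin(theta))
d = 9 cm = 0.09 m
Torque = 265 * 0.09 * sin(59)
Torque = 20.44 N*m


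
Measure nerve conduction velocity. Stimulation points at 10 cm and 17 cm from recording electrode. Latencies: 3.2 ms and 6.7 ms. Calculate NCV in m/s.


Distance = (17 - 10) / 100 = 0.07 m
dt = (6.7 - 3.2) / 1000 = 0.0035 s
NCV = dist / dt = 20 m/s


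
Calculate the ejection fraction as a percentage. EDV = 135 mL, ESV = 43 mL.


SV = EDV - ESV = 135 - 43 = 92 mL
EF = SV/EDV * 100 = 92/135 * 100
EF = 68.15%


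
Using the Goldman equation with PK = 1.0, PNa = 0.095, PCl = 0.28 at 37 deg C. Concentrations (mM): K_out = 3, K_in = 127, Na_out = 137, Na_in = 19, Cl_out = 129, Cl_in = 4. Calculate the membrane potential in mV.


Vm = (RT/F)*ln((PK*Ko + PNa*Nao + PCl*Cli)/(PK*Ki + PNa*Nai + PCl*Clo))
Numer = 17.135, Denom = 164.925
Vm = -60.52 mV


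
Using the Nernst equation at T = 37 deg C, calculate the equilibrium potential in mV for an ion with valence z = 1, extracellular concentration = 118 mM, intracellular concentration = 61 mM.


E = (RT/(zF)) * ln(C_out/C_in)
T = 37 + 273.15 = 310.15 K
E = (8.314 * 310.15 / (1 * 96485)) * ln(118/61)
E = 17.63 mV


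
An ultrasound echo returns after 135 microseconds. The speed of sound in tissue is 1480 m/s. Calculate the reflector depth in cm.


depth = c * t / 2
t = 135 us = 1.3500e-04 s
depth = 1480 * 1.3500e-04 / 2
depth = 0.0999 m = 9.99 cm


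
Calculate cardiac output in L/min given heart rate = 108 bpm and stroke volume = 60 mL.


CO = HR * SV
CO = 108 * 60 / 1000
CO = 6.48 L/min


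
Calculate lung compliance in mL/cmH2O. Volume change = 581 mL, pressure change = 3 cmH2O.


C = dV / dP
C = 581 / 3
C = 193.7 mL/cmH2O


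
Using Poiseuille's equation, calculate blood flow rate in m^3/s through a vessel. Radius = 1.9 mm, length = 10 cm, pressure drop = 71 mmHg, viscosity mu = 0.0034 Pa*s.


Q = pi*r^4*dP / (8*mu*L)
r = 0.0019 m, L = 0.1 m
dP = 71 mmHg = 9465.862 Pa
Q = 1.4248e-04 m^3/s


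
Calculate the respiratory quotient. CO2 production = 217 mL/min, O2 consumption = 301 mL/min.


RQ = VCO2 / VO2
RQ = 217 / 301
RQ = 0.7209


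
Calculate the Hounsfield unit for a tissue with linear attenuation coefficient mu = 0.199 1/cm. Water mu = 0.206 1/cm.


HU = ((mu_tissue - mu_water) / mu_water) * 1000
HU = ((0.199 - 0.206) / 0.206) * 1000
HU = -33.98


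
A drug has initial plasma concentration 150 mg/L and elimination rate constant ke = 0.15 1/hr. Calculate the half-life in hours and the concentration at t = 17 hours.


t_half = ln(2) / ke = 0.693147 / 0.15 = 4.621 hr
C(t) = C0 * exp(-ke*t) = 150 * exp(-0.15*17)
C(17) = 11.71 mg/L


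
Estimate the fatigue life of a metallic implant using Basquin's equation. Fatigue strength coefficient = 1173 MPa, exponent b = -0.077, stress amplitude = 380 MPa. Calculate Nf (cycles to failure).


sigma_a = sigma_f' * (2Nf)^b
2Nf = (sigma_a/sigma_f')^(1/b)
2Nf = (380/1173)^(1/-0.077)
2Nf = 2276827.2
Nf = 1.1384e+06


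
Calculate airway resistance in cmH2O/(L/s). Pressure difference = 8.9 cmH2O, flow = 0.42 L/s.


R = dP / flow
R = 8.9 / 0.42
R = 21.19 cmH2O/(L/s)


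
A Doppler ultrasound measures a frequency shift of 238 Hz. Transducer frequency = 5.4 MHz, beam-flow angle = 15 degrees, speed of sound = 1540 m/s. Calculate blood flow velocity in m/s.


v = fd * c / (2 * f0 * cos(theta))
v = 238 * 1540 / (2 * 5.4000e+06 * cos(15))
v = 0.03513 m/s


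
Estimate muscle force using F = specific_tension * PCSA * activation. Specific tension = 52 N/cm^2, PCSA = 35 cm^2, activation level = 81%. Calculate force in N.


F = sigma * PCSA * activation
F = 52 * 35 * 0.81
F = 1474 N


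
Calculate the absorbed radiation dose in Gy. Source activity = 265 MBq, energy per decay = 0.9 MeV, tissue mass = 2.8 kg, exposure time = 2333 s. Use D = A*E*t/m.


A = 265 MBq = 2.6500e+08 Bq
E = 0.9 MeV = 1.4418e-13 J
D = A*E*t/m = 2.6500e+08*1.4418e-13*2333/2.8
D = 0.03184 Gy


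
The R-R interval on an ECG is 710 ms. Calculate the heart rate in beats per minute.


HR = 60 / RR_interval(s)
RR = 710 ms = 0.71 s
HR = 60 / 0.71 = 84.51 bpm


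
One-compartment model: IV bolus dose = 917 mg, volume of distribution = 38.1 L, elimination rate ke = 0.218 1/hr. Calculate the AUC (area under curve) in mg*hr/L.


C0 = Dose/Vd = 917/38.1 = 24.0682 mg/L
AUC = C0/ke = 24.0682/0.218
AUC = 110.4 mg*hr/L


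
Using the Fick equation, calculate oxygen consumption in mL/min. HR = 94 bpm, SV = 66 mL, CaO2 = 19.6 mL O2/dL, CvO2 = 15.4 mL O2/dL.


CO = HR*SV = 94*66/1000 = 6.204 L/min
a-v O2 diff = 19.6 - 15.4 = 4.2 mL/dL
VO2 = CO * (CaO2-CvO2) * 10 dL/L
VO2 = 6.204 * 4.2 * 10
VO2 = 260.6 mL/min


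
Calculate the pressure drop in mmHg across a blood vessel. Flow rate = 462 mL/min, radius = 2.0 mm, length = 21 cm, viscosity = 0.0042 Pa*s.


dP = 8*mu*L*Q / (pi*r^4)
Q = 462 mL/min = 7.7e-06 m^3/s
dP = 1080.88 Pa = 1080.88 / 133.322 mmHg = 8.107 mmHg


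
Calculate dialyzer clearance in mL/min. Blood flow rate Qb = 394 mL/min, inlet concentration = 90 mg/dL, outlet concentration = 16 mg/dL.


K = Qb * (Cb_in - Cb_out) / Cb_in
K = 394 * (90 - 16) / 90
K = 324 mL/min


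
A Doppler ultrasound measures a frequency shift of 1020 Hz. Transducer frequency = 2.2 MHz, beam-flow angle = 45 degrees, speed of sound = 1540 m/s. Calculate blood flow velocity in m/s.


v = fd * c / (2 * f0 * cos(theta))
v = 1020 * 1540 / (2 * 2.2000e+06 * cos(45))
v = 0.5049 m/s


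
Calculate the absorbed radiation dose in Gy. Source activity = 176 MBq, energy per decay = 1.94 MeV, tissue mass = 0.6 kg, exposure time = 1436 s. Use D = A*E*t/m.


A = 176 MBq = 1.7600e+08 Bq
E = 1.94 MeV = 3.10788e-13 J
D = A*E*t/m = 1.7600e+08*3.10788e-13*1436/0.6
D = 0.1309 Gy


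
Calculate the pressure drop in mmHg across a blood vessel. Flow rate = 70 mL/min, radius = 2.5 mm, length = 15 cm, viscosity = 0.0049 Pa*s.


dP = 8*mu*L*Q / (pi*r^4)
Q = 70 mL/min = 1.16667e-06 m^3/s
dP = 55.9005 Pa = 55.9005 / 133.322 mmHg = 0.4193 mmHg


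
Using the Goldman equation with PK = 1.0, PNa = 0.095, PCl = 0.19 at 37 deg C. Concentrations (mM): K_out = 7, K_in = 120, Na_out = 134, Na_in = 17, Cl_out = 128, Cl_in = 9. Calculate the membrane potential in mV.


Vm = (RT/F)*ln((PK*Ko + PNa*Nao + PCl*Cli)/(PK*Ki + PNa*Nai + PCl*Clo))
Numer = 21.44, Denom = 145.935
Vm = -51.26 mV


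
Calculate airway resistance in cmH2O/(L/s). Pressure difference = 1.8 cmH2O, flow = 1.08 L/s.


R = dP / flow
R = 1.8 / 1.08
R = 1.667 cmH2O/(L/s)


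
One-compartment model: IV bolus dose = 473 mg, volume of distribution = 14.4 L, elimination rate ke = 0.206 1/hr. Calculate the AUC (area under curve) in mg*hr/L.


C0 = Dose/Vd = 473/14.4 = 32.8472 mg/L
AUC = C0/ke = 32.8472/0.206
AUC = 159.5 mg*hr/L


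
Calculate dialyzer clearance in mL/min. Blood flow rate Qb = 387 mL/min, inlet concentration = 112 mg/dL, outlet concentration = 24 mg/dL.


K = Qb * (Cb_in - Cb_out) / Cb_in
K = 387 * (112 - 24) / 112
K = 304.1 mL/min


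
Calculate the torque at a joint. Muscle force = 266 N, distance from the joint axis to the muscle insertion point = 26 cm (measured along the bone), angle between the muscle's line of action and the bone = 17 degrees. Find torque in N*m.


Torque = F * d * sin(theta)   (moment arm = d*sin(theta))
d = 26 cm = 0.26 m
Torque = 266 * 0.26 * sin(17)
Torque = 20.22 N*m


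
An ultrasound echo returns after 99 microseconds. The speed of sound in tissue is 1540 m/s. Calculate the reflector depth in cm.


depth = c * t / 2
t = 99 us = 9.9000e-05 s
depth = 1540 * 9.9000e-05 / 2
depth = 0.07623 m = 7.623 cm


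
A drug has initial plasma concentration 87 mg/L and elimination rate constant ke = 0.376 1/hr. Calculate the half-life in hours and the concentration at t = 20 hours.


t_half = ln(2) / ke = 0.693147 / 0.376 = 1.843 hr
C(t) = C0 * exp(-ke*t) = 87 * exp(-0.376*20)
C(20) = 0.04717 mg/L


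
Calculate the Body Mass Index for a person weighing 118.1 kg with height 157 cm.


BMI = weight / height^2
height = 157 cm = 1.57 m
BMI = 118.1 / 1.57^2
BMI = 47.91 kg/m^2


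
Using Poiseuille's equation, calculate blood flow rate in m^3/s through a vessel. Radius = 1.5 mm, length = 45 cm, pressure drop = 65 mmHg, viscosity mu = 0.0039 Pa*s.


Q = pi*r^4*dP / (8*mu*L)
r = 0.0015 m, L = 0.45 m
dP = 65 mmHg = 8665.93 Pa
Q = 9.8166e-06 m^3/s


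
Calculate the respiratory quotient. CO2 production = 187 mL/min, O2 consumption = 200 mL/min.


RQ = VCO2 / VO2
RQ = 187 / 200
RQ = 0.935


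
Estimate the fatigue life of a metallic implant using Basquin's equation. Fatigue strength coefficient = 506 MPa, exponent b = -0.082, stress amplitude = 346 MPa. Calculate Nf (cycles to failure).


sigma_a = sigma_f' * (2Nf)^b
2Nf = (sigma_a/sigma_f')^(1/b)
2Nf = (346/506)^(1/-0.082)
2Nf = 103.06297
Nf = 51.53


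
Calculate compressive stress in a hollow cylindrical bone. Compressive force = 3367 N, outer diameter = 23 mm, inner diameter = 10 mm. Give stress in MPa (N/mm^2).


A = pi*(r_o^2 - r_i^2)
r_o = 11.5 mm, r_i = 5 mm
A = 336.936 mm^2
sigma = F/A = 3367 / 336.936
sigma = 9.993 MPa


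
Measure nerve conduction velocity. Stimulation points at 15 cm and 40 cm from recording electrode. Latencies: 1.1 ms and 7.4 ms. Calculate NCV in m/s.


Distance = (40 - 15) / 100 = 0.25 m
dt = (7.4 - 1.1) / 1000 = 0.0063 s
NCV = dist / dt = 39.68 m/s


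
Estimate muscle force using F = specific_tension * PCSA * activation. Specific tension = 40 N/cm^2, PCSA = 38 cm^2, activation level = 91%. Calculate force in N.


F = sigma * PCSA * activation
F = 40 * 38 * 0.91
F = 1383 N


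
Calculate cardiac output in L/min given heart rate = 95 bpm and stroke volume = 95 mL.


CO = HR * SV
CO = 95 * 95 / 1000
CO = 9.025 L/min


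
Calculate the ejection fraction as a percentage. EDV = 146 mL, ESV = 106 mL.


SV = EDV - ESV = 146 - 106 = 40 mL
EF = SV/EDV * 100 = 40/146 * 100
EF = 27.4%


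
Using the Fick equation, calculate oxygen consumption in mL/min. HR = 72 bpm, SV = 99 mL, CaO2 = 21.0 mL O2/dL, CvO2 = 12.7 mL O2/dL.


CO = HR*SV = 72*99/1000 = 7.128 L/min
a-v O2 diff = 21.0 - 12.7 = 8.3 mL/dL
VO2 = CO * (CaO2-CvO2) * 10 dL/L
VO2 = 7.128 * 8.3 * 10
VO2 = 591.6 mL/min


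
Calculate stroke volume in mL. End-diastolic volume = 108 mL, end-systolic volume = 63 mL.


SV = EDV - ESV
SV = 108 - 63
SV = 45 mL


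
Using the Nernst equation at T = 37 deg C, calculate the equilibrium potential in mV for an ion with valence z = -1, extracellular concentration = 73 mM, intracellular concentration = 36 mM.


E = (RT/(zF)) * ln(C_out/C_in)
T = 37 + 273.15 = 310.15 K
E = (8.314 * 310.15 / (-1 * 96485)) * ln(73/36)
E = -18.89 mV


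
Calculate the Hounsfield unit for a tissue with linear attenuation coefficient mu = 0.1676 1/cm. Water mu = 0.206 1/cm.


HU = ((mu_tissue - mu_water) / mu_water) * 1000
HU = ((0.1676 - 0.206) / 0.206) * 1000
HU = -186.4


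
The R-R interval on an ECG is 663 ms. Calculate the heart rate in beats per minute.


HR = 60 / RR_interval(s)
RR = 663 ms = 0.663 s
HR = 60 / 0.663 = 90.5 bpm


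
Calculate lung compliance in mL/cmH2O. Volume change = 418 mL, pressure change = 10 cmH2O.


C = dV / dP
C = 418 / 10
C = 41.8 mL/cmH2O


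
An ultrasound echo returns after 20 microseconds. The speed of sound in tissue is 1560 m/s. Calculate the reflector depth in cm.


depth = c * t / 2
t = 20 us = 2.0000e-05 s
depth = 1560 * 2.0000e-05 / 2
depth = 0.0156 m = 1.56 cm


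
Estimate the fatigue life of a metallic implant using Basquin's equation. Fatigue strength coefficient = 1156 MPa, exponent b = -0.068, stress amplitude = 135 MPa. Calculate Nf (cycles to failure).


sigma_a = sigma_f' * (2Nf)^b
2Nf = (sigma_a/sigma_f')^(1/b)
2Nf = (135/1156)^(1/-0.068)
2Nf = 5.1887147e+13
Nf = 2.5944e+13


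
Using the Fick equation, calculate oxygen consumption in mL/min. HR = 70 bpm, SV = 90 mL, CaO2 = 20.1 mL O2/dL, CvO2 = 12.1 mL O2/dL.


CO = HR*SV = 70*90/1000 = 6.3 L/min
a-v O2 diff = 20.1 - 12.1 = 8 mL/dL
VO2 = CO * (CaO2-CvO2) * 10 dL/L
VO2 = 6.3 * 8 * 10
VO2 = 504 mL/min


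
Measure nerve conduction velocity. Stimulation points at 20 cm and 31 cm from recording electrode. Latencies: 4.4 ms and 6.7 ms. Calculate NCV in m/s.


Distance = (31 - 20) / 100 = 0.11 m
dt = (6.7 - 4.4) / 1000 = 0.0023 s
NCV = dist / dt = 47.83 m/s


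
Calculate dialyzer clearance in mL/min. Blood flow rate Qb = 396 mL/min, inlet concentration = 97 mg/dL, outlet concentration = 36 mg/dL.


K = Qb * (Cb_in - Cb_out) / Cb_in
K = 396 * (97 - 36) / 97
K = 249 mL/min


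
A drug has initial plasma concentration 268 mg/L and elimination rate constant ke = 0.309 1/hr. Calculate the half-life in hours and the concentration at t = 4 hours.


t_half = ln(2) / ke = 0.693147 / 0.309 = 2.243 hr
C(t) = C0 * exp(-ke*t) = 268 * exp(-0.309*4)
C(4) = 77.87 mg/L


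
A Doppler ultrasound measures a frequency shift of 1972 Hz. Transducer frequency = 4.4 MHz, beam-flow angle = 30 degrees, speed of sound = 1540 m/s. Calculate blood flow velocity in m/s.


v = fd * c / (2 * f0 * cos(theta))
v = 1972 * 1540 / (2 * 4.4000e+06 * cos(30))
v = 0.3985 m/s


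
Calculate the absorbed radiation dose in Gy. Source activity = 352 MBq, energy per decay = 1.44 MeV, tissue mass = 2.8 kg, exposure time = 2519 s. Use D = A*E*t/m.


A = 352 MBq = 3.5200e+08 Bq
E = 1.44 MeV = 2.30688e-13 J
D = A*E*t/m = 3.5200e+08*2.30688e-13*2519/2.8
D = 0.07305 Gy


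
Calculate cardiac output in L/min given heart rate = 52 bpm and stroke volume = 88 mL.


CO = HR * SV
CO = 52 * 88 / 1000
CO = 4.576 L/min


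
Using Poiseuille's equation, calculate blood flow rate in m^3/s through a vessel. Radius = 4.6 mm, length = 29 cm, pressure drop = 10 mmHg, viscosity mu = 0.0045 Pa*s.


Q = pi*r^4*dP / (8*mu*L)
r = 0.0046 m, L = 0.29 m
dP = 10 mmHg = 1333.22 Pa
Q = 1.7963e-04 m^3/s


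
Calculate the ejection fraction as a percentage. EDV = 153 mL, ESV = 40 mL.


SV = EDV - ESV = 153 - 40 = 113 mL
EF = SV/EDV * 100 = 113/153 * 100
EF = 73.86%


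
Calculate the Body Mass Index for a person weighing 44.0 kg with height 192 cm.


BMI = weight / height^2
height = 192 cm = 1.92 m
BMI = 44.0 / 1.92^2
BMI = 11.94 kg/m^2


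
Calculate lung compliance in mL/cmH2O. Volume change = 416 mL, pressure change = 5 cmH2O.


C = dV / dP
C = 416 / 5
C = 83.2 mL/cmH2O


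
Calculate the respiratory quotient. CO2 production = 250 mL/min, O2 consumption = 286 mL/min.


RQ = VCO2 / VO2
RQ = 250 / 286
RQ = 0.8741


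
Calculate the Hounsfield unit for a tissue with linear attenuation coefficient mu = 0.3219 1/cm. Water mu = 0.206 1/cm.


HU = ((mu_tissue - mu_water) / mu_water) * 1000
HU = ((0.3219 - 0.206) / 0.206) * 1000
HU = 562.6


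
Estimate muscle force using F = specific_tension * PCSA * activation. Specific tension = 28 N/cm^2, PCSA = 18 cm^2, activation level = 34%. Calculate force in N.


F = sigma * PCSA * activation
F = 28 * 18 * 0.34
F = 171.4 N


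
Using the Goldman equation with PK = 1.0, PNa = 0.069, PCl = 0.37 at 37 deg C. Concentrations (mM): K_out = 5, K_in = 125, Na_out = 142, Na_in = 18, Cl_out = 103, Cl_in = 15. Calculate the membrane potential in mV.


Vm = (RT/F)*ln((PK*Ko + PNa*Nao + PCl*Cli)/(PK*Ki + PNa*Nai + PCl*Clo))
Numer = 20.348, Denom = 164.352
Vm = -55.83 mV


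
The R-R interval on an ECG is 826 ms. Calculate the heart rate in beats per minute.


HR = 60 / RR_interval(s)
RR = 826 ms = 0.826 s
HR = 60 / 0.826 = 72.64 bpm


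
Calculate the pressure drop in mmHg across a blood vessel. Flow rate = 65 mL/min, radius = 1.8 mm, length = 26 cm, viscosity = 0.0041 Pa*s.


dP = 8*mu*L*Q / (pi*r^4)
Q = 65 mL/min = 1.08333e-06 m^3/s
dP = 280.135 Pa = 280.135 / 133.322 mmHg = 2.101 mmHg


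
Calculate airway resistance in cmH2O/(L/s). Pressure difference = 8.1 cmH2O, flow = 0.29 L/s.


R = dP / flow
R = 8.1 / 0.29
R = 27.93 cmH2O/(L/s)


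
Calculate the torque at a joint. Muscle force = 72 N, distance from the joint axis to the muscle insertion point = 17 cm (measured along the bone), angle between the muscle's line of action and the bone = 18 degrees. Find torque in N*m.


Torque = F * d * sin(theta)   (moment arm = d*sin(theta))
d = 17 cm = 0.17 m
Torque = 72 * 0.17 * sin(18)
Torque = 3.782 N*m


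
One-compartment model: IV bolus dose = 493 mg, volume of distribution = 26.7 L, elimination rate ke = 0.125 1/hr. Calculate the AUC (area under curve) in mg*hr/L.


C0 = Dose/Vd = 493/26.7 = 18.4644 mg/L
AUC = C0/ke = 18.4644/0.125
AUC = 147.7 mg*hr/L


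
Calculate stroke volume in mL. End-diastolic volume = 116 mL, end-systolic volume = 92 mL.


SV = EDV - ESV
SV = 116 - 92
SV = 24 mL


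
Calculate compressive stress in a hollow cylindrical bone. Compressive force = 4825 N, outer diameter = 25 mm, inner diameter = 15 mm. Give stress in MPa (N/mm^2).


A = pi*(r_o^2 - r_i^2)
r_o = 12.5 mm, r_i = 7.5 mm
A = 314.159 mm^2
sigma = F/A = 4825 / 314.159
sigma = 15.36 MPa


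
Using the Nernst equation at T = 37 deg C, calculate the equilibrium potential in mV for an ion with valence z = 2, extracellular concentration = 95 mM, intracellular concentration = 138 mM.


E = (RT/(zF)) * ln(C_out/C_in)
T = 37 + 273.15 = 310.15 K
E = (8.314 * 310.15 / (2 * 96485)) * ln(95/138)
E = -4.989 mV


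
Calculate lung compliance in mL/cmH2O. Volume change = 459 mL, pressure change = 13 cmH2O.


C = dV / dP
C = 459 / 13
C = 35.31 mL/cmH2O


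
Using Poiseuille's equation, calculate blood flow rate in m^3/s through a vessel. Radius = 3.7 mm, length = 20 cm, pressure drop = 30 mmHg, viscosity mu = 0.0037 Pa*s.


Q = pi*r^4*dP / (8*mu*L)
r = 0.0037 m, L = 0.2 m
dP = 30 mmHg = 3999.66 Pa
Q = 3.9779e-04 m^3/s


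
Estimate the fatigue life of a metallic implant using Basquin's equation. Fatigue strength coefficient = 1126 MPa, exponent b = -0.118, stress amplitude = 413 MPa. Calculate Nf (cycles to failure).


sigma_a = sigma_f' * (2Nf)^b
2Nf = (sigma_a/sigma_f')^(1/b)
2Nf = (413/1126)^(1/-0.118)
2Nf = 4913.9032
Nf = 2457


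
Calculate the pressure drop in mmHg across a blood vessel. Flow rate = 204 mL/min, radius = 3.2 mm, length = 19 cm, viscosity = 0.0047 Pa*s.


dP = 8*mu*L*Q / (pi*r^4)
Q = 204 mL/min = 3.4e-06 m^3/s
dP = 73.7345 Pa = 73.7345 / 133.322 mmHg = 0.5531 mmHg


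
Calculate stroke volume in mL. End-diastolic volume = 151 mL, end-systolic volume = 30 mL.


SV = EDV - ESV
SV = 151 - 30
SV = 121 mL


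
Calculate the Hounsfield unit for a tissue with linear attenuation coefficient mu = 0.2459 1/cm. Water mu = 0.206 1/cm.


HU = ((mu_tissue - mu_water) / mu_water) * 1000
HU = ((0.2459 - 0.206) / 0.206) * 1000
HU = 193.7


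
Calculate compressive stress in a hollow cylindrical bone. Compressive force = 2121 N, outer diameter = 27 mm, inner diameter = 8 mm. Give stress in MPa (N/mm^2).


A = pi*(r_o^2 - r_i^2)
r_o = 13.5 mm, r_i = 4 mm
A = 522.29 mm^2
sigma = F/A = 2121 / 522.29
sigma = 4.061 MPa


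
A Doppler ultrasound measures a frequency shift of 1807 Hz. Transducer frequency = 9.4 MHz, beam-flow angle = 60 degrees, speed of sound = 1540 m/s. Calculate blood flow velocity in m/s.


v = fd * c / (2 * f0 * cos(theta))
v = 1807 * 1540 / (2 * 9.4000e+06 * cos(60))
v = 0.296 m/s


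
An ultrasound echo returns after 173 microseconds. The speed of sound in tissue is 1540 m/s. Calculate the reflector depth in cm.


depth = c * t / 2
t = 173 us = 1.7300e-04 s
depth = 1540 * 1.7300e-04 / 2
depth = 0.13321 m = 13.321 cm


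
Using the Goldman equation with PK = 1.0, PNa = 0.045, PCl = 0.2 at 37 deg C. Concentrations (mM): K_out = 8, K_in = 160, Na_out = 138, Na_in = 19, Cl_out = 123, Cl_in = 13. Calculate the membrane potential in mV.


Vm = (RT/F)*ln((PK*Ko + PNa*Nao + PCl*Cli)/(PK*Ki + PNa*Nai + PCl*Clo))
Numer = 16.81, Denom = 185.455
Vm = -64.16 mV


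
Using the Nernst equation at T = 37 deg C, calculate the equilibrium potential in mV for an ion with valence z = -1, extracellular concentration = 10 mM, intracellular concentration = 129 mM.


E = (RT/(zF)) * ln(C_out/C_in)
T = 37 + 273.15 = 310.15 K
E = (8.314 * 310.15 / (-1 * 96485)) * ln(10/129)
E = 68.34 mV


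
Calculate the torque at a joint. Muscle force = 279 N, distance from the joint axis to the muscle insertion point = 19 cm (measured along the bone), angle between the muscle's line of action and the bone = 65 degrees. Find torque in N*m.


Torque = F * d * sin(theta)   (moment arm = d*sin(theta))
d = 19 cm = 0.19 m
Torque = 279 * 0.19 * sin(65)
Torque = 48.04 N*m


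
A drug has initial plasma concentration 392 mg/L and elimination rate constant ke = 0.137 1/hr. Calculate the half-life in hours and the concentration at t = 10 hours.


t_half = ln(2) / ke = 0.693147 / 0.137 = 5.059 hr
C(t) = C0 * exp(-ke*t) = 392 * exp(-0.137*10)
C(10) = 99.61 mg/L


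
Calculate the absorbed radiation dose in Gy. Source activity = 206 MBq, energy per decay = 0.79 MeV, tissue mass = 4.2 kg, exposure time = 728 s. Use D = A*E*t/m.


A = 206 MBq = 2.0600e+08 Bq
E = 0.79 MeV = 1.26558e-13 J
D = A*E*t/m = 2.0600e+08*1.26558e-13*728/4.2
D = 0.004519 Gy


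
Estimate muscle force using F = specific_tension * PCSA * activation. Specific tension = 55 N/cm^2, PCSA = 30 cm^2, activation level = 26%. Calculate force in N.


F = sigma * PCSA * activation
F = 55 * 30 * 0.26
F = 429 N


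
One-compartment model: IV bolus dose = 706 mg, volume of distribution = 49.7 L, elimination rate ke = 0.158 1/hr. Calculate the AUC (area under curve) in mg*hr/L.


C0 = Dose/Vd = 706/49.7 = 14.2052 mg/L
AUC = C0/ke = 14.2052/0.158
AUC = 89.91 mg*hr/L


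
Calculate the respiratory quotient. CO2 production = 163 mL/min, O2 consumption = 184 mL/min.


RQ = VCO2 / VO2
RQ = 163 / 184
RQ = 0.8859


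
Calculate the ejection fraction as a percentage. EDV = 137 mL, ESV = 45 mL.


SV = EDV - ESV = 137 - 45 = 92 mL
EF = SV/EDV * 100 = 92/137 * 100
EF = 67.15%


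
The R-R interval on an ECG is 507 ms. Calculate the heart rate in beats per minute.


HR = 60 / RR_interval(s)
RR = 507 ms = 0.507 s
HR = 60 / 0.507 = 118.3 bpm


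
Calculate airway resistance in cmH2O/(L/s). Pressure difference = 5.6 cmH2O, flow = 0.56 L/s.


R = dP / flow
R = 5.6 / 0.56
R = 10 cmH2O/(L/s)


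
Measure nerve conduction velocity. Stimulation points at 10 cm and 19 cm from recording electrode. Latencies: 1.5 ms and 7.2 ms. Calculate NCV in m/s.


Distance = (19 - 10) / 100 = 0.09 m
dt = (7.2 - 1.5) / 1000 = 0.0057 s
NCV = dist / dt = 15.79 m/s


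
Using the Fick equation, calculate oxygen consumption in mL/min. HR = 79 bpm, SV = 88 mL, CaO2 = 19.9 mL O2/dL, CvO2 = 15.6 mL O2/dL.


CO = HR*SV = 79*88/1000 = 6.952 L/min
a-v O2 diff = 19.9 - 15.6 = 4.3 mL/dL
VO2 = CO * (CaO2-CvO2) * 10 dL/L
VO2 = 6.952 * 4.3 * 10
VO2 = 298.9 mL/min


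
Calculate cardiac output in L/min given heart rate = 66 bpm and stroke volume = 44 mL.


CO = HR * SV
CO = 66 * 44 / 1000
CO = 2.904 L/min


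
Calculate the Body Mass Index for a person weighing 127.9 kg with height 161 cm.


BMI = weight / height^2
height = 161 cm = 1.61 m
BMI = 127.9 / 1.61^2
BMI = 49.34 kg/m^2


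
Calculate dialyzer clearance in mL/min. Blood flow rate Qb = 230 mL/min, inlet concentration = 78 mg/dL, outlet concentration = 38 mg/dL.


K = Qb * (Cb_in - Cb_out) / Cb_in
K = 230 * (78 - 38) / 78
K = 117.9 mL/min


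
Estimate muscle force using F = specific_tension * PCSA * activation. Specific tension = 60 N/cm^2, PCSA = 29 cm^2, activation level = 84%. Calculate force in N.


F = sigma * PCSA * activation
F = 60 * 29 * 0.84
F = 1462 N


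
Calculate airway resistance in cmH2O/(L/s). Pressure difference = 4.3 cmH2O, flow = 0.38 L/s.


R = dP / flow
R = 4.3 / 0.38
R = 11.32 cmH2O/(L/s)


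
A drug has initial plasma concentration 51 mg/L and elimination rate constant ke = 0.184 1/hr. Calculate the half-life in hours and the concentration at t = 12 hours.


t_half = ln(2) / ke = 0.693147 / 0.184 = 3.767 hr
C(t) = C0 * exp(-ke*t) = 51 * exp(-0.184*12)
C(12) = 5.606 mg/L


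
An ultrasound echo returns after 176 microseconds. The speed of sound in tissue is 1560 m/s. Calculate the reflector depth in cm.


depth = c * t / 2
t = 176 us = 1.7600e-04 s
depth = 1560 * 1.7600e-04 / 2
depth = 0.13728 m = 13.728 cm


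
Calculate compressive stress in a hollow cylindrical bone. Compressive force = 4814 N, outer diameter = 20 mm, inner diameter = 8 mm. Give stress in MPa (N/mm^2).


A = pi*(r_o^2 - r_i^2)
r_o = 10 mm, r_i = 4 mm
A = 263.894 mm^2
sigma = F/A = 4814 / 263.894
sigma = 18.24 MPa


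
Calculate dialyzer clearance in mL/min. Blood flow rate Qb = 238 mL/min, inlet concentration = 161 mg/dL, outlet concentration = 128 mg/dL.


K = Qb * (Cb_in - Cb_out) / Cb_in
K = 238 * (161 - 128) / 161
K = 48.78 mL/min


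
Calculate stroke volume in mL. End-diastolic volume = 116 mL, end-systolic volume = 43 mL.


SV = EDV - ESV
SV = 116 - 43
SV = 73 mL


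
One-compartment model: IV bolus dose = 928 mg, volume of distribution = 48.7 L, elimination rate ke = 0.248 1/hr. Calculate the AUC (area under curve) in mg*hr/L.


C0 = Dose/Vd = 928/48.7 = 19.0554 mg/L
AUC = C0/ke = 19.0554/0.248
AUC = 76.84 mg*hr/L


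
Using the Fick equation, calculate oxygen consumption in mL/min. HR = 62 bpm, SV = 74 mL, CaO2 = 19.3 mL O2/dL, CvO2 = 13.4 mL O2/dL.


CO = HR*SV = 62*74/1000 = 4.588 L/min
a-v O2 diff = 19.3 - 13.4 = 5.9 mL/dL
VO2 = CO * (CaO2-CvO2) * 10 dL/L
VO2 = 4.588 * 5.9 * 10
VO2 = 270.7 mL/min


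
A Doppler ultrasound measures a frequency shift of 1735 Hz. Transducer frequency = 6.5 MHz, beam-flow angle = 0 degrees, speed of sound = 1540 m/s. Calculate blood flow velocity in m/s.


v = fd * c / (2 * f0 * cos(theta))
v = 1735 * 1540 / (2 * 6.5000e+06 * cos(0))
v = 0.2055 m/s


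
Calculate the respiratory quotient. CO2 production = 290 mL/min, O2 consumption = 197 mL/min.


RQ = VCO2 / VO2
RQ = 290 / 197
RQ = 1.472


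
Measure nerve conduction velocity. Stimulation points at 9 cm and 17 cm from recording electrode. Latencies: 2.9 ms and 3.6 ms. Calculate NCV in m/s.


Distance = (17 - 9) / 100 = 0.08 m
dt = (3.6 - 2.9) / 1000 = 7.0000e-04 s
NCV = dist / dt = 114.3 m/s


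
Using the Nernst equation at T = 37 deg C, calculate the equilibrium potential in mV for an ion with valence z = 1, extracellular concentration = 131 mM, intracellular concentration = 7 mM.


E = (RT/(zF)) * ln(C_out/C_in)
T = 37 + 273.15 = 310.15 K
E = (8.314 * 310.15 / (1 * 96485)) * ln(131/7)
E = 78.29 mV


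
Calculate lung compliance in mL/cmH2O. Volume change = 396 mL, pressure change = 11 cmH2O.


C = dV / dP
C = 396 / 11
C = 36 mL/cmH2O


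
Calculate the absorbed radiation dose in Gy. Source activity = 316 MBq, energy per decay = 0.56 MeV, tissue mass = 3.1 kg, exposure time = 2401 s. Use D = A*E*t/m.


A = 316 MBq = 3.1600e+08 Bq
E = 0.56 MeV = 8.9712e-14 J
D = A*E*t/m = 3.1600e+08*8.9712e-14*2401/3.1
D = 0.02196 Gy


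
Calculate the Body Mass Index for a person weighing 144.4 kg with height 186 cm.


BMI = weight / height^2
height = 186 cm = 1.86 m
BMI = 144.4 / 1.86^2
BMI = 41.74 kg/m^2


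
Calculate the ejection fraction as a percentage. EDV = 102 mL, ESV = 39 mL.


SV = EDV - ESV = 102 - 39 = 63 mL
EF = SV/EDV * 100 = 63/102 * 100
EF = 61.76%


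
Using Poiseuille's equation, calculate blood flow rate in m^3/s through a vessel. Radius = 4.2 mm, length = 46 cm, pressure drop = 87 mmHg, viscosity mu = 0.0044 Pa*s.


Q = pi*r^4*dP / (8*mu*L)
r = 0.0042 m, L = 0.46 m
dP = 87 mmHg = 11599.014 Pa
Q = 7.0027e-04 m^3/s


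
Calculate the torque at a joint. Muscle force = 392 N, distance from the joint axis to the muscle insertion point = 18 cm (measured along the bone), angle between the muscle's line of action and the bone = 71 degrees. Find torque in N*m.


Torque = F * d * sin(theta)   (moment arm = d*sin(theta))
d = 18 cm = 0.18 m
Torque = 392 * 0.18 * sin(71)
Torque = 66.72 N*m


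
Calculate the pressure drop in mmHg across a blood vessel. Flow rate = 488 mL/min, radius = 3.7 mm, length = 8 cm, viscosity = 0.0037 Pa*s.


dP = 8*mu*L*Q / (pi*r^4)
Q = 488 mL/min = 8.13333e-06 m^3/s
dP = 32.711 Pa = 32.711 / 133.322 mmHg = 0.2454 mmHg


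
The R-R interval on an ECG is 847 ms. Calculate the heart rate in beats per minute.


HR = 60 / RR_interval(s)
RR = 847 ms = 0.847 s
HR = 60 / 0.847 = 70.84 bpm


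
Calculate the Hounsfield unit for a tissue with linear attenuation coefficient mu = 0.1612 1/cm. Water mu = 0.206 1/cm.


HU = ((mu_tissue - mu_water) / mu_water) * 1000
HU = ((0.1612 - 0.206) / 0.206) * 1000
HU = -217.5


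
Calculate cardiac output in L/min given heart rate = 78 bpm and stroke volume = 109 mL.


CO = HR * SV
CO = 78 * 109 / 1000
CO = 8.502 L/min


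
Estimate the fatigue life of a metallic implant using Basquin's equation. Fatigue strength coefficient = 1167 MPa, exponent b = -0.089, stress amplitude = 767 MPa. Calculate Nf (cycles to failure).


sigma_a = sigma_f' * (2Nf)^b
2Nf = (sigma_a/sigma_f')^(1/b)
2Nf = (767/1167)^(1/-0.089)
2Nf = 111.69642
Nf = 55.85


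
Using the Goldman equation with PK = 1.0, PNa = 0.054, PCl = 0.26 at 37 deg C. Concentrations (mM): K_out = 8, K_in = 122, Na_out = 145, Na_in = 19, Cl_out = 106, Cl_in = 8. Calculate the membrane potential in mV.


Vm = (RT/F)*ln((PK*Ko + PNa*Nao + PCl*Cli)/(PK*Ki + PNa*Nai + PCl*Clo))
Numer = 17.91, Denom = 150.586
Vm = -56.9 mV


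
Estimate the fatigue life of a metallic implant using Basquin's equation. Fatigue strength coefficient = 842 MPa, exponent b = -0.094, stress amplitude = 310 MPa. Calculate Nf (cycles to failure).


sigma_a = sigma_f' * (2Nf)^b
2Nf = (sigma_a/sigma_f')^(1/b)
2Nf = (310/842)^(1/-0.094)
2Nf = 41351.721
Nf = 2.068e+04


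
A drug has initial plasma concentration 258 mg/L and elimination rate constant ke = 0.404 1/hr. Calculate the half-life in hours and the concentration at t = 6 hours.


t_half = ln(2) / ke = 0.693147 / 0.404 = 1.716 hr
C(t) = C0 * exp(-ke*t) = 258 * exp(-0.404*6)
C(6) = 22.85 mg/L


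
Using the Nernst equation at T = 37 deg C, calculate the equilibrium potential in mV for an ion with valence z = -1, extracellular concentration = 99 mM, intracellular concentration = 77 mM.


E = (RT/(zF)) * ln(C_out/C_in)
T = 37 + 273.15 = 310.15 K
E = (8.314 * 310.15 / (-1 * 96485)) * ln(99/77)
E = -6.716 mV


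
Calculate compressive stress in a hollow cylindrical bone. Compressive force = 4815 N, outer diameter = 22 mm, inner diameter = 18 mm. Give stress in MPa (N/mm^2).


A = pi*(r_o^2 - r_i^2)
r_o = 11 mm, r_i = 9 mm
A = 125.664 mm^2
sigma = F/A = 4815 / 125.664
sigma = 38.32 MPa


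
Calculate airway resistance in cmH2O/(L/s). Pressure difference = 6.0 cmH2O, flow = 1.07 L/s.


R = dP / flow
R = 6.0 / 1.07
R = 5.607 cmH2O/(L/s)


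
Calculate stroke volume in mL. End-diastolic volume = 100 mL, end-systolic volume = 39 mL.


SV = EDV - ESV
SV = 100 - 39
SV = 61 mL


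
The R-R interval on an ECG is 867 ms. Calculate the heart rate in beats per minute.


HR = 60 / RR_interval(s)
RR = 867 ms = 0.867 s
HR = 60 / 0.867 = 69.2 bpm


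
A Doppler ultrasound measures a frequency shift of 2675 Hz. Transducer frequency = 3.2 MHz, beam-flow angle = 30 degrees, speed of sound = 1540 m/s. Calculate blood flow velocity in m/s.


v = fd * c / (2 * f0 * cos(theta))
v = 2675 * 1540 / (2 * 3.2000e+06 * cos(30))
v = 0.7432 m/s


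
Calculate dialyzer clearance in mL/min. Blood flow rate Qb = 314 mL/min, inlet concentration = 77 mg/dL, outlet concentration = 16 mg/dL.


K = Qb * (Cb_in - Cb_out) / Cb_in
K = 314 * (77 - 16) / 77
K = 248.8 mL/min


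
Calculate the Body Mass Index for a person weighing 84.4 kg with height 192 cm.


BMI = weight / height^2
height = 192 cm = 1.92 m
BMI = 84.4 / 1.92^2
BMI = 22.89 kg/m^2


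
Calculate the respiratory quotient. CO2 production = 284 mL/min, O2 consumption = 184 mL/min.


RQ = VCO2 / VO2
RQ = 284 / 184
RQ = 1.543


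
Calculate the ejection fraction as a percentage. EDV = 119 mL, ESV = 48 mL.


SV = EDV - ESV = 119 - 48 = 71 mL
EF = SV/EDV * 100 = 71/119 * 100
EF = 59.66%


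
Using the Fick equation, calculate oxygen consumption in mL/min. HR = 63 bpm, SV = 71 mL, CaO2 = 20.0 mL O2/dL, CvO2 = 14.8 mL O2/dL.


CO = HR*SV = 63*71/1000 = 4.473 L/min
a-v O2 diff = 20.0 - 14.8 = 5.2 mL/dL
VO2 = CO * (CaO2-CvO2) * 10 dL/L
VO2 = 4.473 * 5.2 * 10
VO2 = 232.6 mL/min


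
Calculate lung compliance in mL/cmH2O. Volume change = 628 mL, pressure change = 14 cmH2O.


C = dV / dP
C = 628 / 14
C = 44.86 mL/cmH2O


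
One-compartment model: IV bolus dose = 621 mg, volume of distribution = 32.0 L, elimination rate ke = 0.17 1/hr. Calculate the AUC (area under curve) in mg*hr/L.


C0 = Dose/Vd = 621/32.0 = 19.4062 mg/L
AUC = C0/ke = 19.4062/0.17
AUC = 114.2 mg*hr/L


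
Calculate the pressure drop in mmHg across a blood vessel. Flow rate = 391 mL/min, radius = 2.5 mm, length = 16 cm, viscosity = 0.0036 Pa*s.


dP = 8*mu*L*Q / (pi*r^4)
Q = 391 mL/min = 6.51667e-06 m^3/s
dP = 244.697 Pa = 244.697 / 133.322 mmHg = 1.835 mmHg


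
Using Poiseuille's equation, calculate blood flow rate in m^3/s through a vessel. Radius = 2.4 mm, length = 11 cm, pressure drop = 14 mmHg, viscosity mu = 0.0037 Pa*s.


Q = pi*r^4*dP / (8*mu*L)
r = 0.0024 m, L = 0.11 m
dP = 14 mmHg = 1866.508 Pa
Q = 5.9750e-05 m^3/s


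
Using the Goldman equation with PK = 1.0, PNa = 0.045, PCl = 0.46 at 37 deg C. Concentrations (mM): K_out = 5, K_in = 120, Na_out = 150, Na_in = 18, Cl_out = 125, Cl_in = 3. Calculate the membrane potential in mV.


Vm = (RT/F)*ln((PK*Ko + PNa*Nao + PCl*Cli)/(PK*Ki + PNa*Nai + PCl*Clo))
Numer = 13.13, Denom = 178.31
Vm = -69.72 mV


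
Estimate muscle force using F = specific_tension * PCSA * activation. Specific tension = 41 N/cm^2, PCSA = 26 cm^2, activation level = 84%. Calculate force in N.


F = sigma * PCSA * activation
F = 41 * 26 * 0.84
F = 895.4 N


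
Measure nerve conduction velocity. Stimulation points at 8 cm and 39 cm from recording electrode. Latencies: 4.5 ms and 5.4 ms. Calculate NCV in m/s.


Distance = (39 - 8) / 100 = 0.31 m
dt = (5.4 - 4.5) / 1000 = 9.0000e-04 s
NCV = dist / dt = 344.4 m/s


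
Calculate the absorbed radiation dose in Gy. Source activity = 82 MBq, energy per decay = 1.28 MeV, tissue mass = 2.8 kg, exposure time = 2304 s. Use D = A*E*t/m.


A = 82 MBq = 8.2000e+07 Bq
E = 1.28 MeV = 2.05056e-13 J
D = A*E*t/m = 8.2000e+07*2.05056e-13*2304/2.8
D = 0.01384 Gy


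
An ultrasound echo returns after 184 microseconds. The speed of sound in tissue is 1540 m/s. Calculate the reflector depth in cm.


depth = c * t / 2
t = 184 us = 1.8400e-04 s
depth = 1540 * 1.8400e-04 / 2
depth = 0.14168 m = 14.168 cm


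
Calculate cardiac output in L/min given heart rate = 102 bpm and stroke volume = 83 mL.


CO = HR * SV
CO = 102 * 83 / 1000
CO = 8.466 L/min


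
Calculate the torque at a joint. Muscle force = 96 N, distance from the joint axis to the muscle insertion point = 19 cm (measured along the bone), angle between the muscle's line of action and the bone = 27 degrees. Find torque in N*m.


Torque = F * d * sin(theta)   (moment arm = d*sin(theta))
d = 19 cm = 0.19 m
Torque = 96 * 0.19 * sin(27)
Torque = 8.281 N*m


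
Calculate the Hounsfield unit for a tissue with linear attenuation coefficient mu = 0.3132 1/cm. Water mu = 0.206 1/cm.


HU = ((mu_tissue - mu_water) / mu_water) * 1000
HU = ((0.3132 - 0.206) / 0.206) * 1000
HU = 520.4


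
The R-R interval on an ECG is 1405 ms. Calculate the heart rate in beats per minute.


HR = 60 / RR_interval(s)
RR = 1405 ms = 1.405 s
HR = 60 / 1.405 = 42.7 bpm


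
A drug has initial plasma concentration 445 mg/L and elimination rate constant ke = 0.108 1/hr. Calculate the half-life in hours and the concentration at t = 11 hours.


t_half = ln(2) / ke = 0.693147 / 0.108 = 6.418 hr
C(t) = C0 * exp(-ke*t) = 445 * exp(-0.108*11)
C(11) = 135.6 mg/L


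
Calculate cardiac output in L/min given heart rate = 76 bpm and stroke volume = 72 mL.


CO = HR * SV
CO = 76 * 72 / 1000
CO = 5.472 L/min


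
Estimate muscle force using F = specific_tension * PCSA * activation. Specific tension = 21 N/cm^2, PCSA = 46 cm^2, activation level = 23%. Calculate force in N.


F = sigma * PCSA * activation
F = 21 * 46 * 0.23
F = 222.2 N


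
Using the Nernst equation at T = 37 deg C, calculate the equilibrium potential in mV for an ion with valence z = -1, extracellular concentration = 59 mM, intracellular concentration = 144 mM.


E = (RT/(zF)) * ln(C_out/C_in)
T = 37 + 273.15 = 310.15 K
E = (8.314 * 310.15 / (-1 * 96485)) * ln(59/144)
E = 23.85 mV


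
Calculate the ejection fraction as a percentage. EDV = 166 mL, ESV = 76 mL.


SV = EDV - ESV = 166 - 76 = 90 mL
EF = SV/EDV * 100 = 90/166 * 100
EF = 54.22%


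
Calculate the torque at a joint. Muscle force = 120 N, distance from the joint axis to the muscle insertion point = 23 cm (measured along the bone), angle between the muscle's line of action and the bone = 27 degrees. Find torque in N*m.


Torque = F * d * sin(theta)   (moment arm = d*sin(theta))
d = 23 cm = 0.23 m
Torque = 120 * 0.23 * sin(27)
Torque = 12.53 N*m
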